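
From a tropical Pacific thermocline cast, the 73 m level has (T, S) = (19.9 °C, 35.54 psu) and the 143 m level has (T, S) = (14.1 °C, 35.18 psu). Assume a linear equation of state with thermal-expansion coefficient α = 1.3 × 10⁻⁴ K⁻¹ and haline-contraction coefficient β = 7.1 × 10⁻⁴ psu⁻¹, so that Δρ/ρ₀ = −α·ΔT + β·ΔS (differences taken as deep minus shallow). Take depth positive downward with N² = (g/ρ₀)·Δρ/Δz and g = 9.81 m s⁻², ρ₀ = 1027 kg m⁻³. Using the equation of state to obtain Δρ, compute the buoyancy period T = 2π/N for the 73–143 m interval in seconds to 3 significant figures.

752 s

ΔT = -5.8 K, ΔS = -0.36 psu (deep − shallow).
Δρ/ρ₀ = −αΔT + βΔS = 7.54 × 10⁻⁴ − 2.556 × 10⁻⁴ = 4.984 × 10⁻⁴, so Δρ ≈ 0.5119 kg m⁻³.
N² = (g/ρ₀)·Δρ/Δz = g·(Δρ/ρ₀)/Δz = 9.81 × 4.984 × 10⁻⁴ / 70 = 6.9847 × 10⁻⁵ s⁻².
N = √(6.9847 × 10⁻⁵) = 8.3575 × 10⁻³ rad s⁻¹ → T = 2π/N = 751.80 s ≈ 752 s.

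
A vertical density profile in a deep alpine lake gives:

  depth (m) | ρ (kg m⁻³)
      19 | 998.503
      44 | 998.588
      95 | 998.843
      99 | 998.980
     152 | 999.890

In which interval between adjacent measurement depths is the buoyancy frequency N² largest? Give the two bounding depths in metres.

Compute the density gradient over each adjacent pair:
  19–44 m: Δρ/Δz = 0.085/25 = 3.4 × 10⁻³ kg m⁻⁴
  44–95 m: Δρ/Δz = 0.255/51 = 5.0 × 10⁻³ kg m⁻⁴
  95–99 m: Δρ/Δz = 0.137/4 = 0.034 kg m⁻⁴
  99–152 m: Δρ/Δz = 0.910/53 = 0.017 kg m⁻⁴
The largest gradient is in the 95–99 m interval — the pycnocline.

95–99 m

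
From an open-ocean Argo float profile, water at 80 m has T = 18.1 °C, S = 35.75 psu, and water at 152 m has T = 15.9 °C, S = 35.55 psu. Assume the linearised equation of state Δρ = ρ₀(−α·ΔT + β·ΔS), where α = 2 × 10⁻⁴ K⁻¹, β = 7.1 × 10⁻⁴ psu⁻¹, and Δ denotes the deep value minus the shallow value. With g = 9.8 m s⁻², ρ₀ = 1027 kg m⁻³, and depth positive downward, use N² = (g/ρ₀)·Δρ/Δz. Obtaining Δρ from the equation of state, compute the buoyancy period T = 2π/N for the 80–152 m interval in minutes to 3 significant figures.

16.4 min

ΔT = -2.2 K, ΔS = -0.20 psu (deep − shallow).
Δρ/ρ₀ = −αΔT + βΔS = 4.40 × 10⁻⁴ − 1.42 × 10⁻⁴ = 2.98 × 10⁻⁴, so Δρ ≈ 0.3060 kg m⁻³.
N² = (g/ρ₀)·Δρ/Δz = g·(Δρ/ρ₀)/Δz = 9.8 × 2.98 × 10⁻⁴ / 72 = 4.0561 × 10⁻⁵ s⁻².
N = √(4.0561 × 10⁻⁵) = 6.3688 × 10⁻³ rad s⁻¹ → T = 2π/N = 986.56 s = 16.443 min ≈ 16.4 min.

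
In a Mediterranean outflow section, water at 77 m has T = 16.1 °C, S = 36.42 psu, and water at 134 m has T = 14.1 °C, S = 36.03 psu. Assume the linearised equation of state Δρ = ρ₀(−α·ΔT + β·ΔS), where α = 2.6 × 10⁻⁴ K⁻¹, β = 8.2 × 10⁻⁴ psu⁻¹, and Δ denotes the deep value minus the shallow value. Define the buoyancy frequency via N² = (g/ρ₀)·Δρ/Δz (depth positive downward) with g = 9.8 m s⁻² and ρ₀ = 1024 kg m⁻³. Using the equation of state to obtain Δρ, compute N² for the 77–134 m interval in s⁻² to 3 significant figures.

3.44 × 10⁻⁵ s⁻²

ΔT = -2.0 K, ΔS = -0.39 psu (deep − shallow).
Δρ/ρ₀ = −αΔT + βΔS = 5.20 × 10⁻⁴ − 3.198 × 10⁻⁴ = 2.002 × 10⁻⁴, so Δρ ≈ 0.2050 kg m⁻³.
N² = (g/ρ₀)·Δρ/Δz = g·(Δρ/ρ₀)/Δz = 9.8 × 2.002 × 10⁻⁴ / 57 = 3.4420 × 10⁻⁵ s⁻² ≈ 3.44 × 10⁻⁵ s⁻².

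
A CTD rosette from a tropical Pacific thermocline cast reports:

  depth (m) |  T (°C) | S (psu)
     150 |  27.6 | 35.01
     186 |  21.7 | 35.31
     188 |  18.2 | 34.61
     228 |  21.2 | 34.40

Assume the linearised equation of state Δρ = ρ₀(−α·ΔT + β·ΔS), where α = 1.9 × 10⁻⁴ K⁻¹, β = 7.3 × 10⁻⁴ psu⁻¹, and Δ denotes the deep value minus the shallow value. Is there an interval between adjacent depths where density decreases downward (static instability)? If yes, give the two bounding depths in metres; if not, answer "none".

188–228 m

Evaluate Δρ/ρ₀ = −αΔT + βΔS across each adjacent pair:
  150–186 m: −αΔT+βΔS = −(1.9 × 10⁻⁴)(-5.9)+(7.3 × 10⁻⁴)(+0.30) = 1.3 × 10⁻³ → stable
  186–188 m: −αΔT+βΔS = −(1.9 × 10⁻⁴)(-3.5)+(7.3 × 10⁻⁴)(-0.70) = 1.5 × 10⁻⁴ → stable
  188–228 m: −αΔT+βΔS = −(1.9 × 10⁻⁴)(+3.0)+(7.3 × 10⁻⁴)(-0.21) = -7.2 × 10⁻⁴ → UNSTABLE
The 188–228 m interval has Δρ < 0: lighter water underlies denser water.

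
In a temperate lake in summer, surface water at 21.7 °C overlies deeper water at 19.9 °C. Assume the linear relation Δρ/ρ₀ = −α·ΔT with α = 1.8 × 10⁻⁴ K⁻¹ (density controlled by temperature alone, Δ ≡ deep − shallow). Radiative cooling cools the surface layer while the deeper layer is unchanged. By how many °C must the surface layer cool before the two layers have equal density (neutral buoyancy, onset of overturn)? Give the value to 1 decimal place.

With temperature the only control, equal density requires T_surf′ = T_deep.
T_surf′ = 19.9 °C.
Cooling required: 21.7 − 19.9 = 1.8 °C.

1.8 °C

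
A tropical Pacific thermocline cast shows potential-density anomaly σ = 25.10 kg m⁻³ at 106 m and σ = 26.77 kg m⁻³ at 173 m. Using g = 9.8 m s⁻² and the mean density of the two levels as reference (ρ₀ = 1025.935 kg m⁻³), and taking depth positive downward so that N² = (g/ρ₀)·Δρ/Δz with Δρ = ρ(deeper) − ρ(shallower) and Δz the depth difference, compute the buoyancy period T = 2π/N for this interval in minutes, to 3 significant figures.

6.79 min

Δρ = 1026.77 − 1025.10 = 1.67 kg m⁻³ over Δz = 173 − 106 = 67 m.
N² = (9.8/1025.935) × (1.67/67) = 2.3809 × 10⁻⁴ s⁻².
N = √(2.3809 × 10⁻⁴) = 0.015430 rad s⁻¹, so T = 2π/N = 407.21 s = 6.7868 min ≈ 6.79 min.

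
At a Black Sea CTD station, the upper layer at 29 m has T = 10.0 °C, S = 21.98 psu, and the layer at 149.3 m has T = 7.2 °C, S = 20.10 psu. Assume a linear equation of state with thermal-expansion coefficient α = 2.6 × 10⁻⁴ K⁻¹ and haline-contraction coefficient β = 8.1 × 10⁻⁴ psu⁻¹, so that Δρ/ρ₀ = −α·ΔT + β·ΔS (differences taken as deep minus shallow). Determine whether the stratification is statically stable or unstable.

ΔT = 7.2 − 10.0 = -2.8 K and ΔS = 20.10 − 21.98 = -1.88 psu (deep − shallow).
−αΔT = 7.28 × 10⁻⁴; βΔS = -1.5228 × 10⁻³; sum Δρ/ρ₀ = -7.948 × 10⁻⁴.
Δρ/ρ₀ < 0, so Δρ < 0: deeper water is lighter → statically unstable; the column would overturn.

unstable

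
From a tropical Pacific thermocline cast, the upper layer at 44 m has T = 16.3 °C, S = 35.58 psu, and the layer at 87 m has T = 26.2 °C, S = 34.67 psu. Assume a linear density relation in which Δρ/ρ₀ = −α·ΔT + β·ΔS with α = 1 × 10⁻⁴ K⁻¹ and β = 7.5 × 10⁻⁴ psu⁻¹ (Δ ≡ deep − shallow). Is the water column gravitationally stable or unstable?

ΔT = 26.2 − 16.3 = +9.9 K and ΔS = 34.67 − 35.58 = -0.91 psu (deep − shallow).
−αΔT = -9.90 × 10⁻⁴; βΔS = -6.825 × 10⁻⁴; sum Δρ/ρ₀ = -1.6725 × 10⁻³.
Δρ/ρ₀ < 0, so Δρ < 0: deeper water is lighter → statically unstable; the column would overturn.

unstable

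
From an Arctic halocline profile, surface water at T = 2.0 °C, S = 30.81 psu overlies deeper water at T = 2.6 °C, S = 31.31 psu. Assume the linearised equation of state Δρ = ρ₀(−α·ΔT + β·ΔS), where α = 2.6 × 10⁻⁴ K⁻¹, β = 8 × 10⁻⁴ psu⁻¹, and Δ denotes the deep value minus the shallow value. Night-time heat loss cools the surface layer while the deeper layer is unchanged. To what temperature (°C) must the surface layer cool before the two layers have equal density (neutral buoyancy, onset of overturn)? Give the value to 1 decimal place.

1.1 °C

Neutral buoyancy requires Δρ = 0, i.e. −α(T_deep − T_surf′) + β(S_deep − S_surf) = 0.
T_surf′ = T_deep − (β/α)·ΔS = 2.6 − (8 × 10⁻⁴/2.6 × 10⁻⁴)·(+0.50) = 1.062 °C.
Cooling required: 2.0 − (1.062) = 0.938 °C.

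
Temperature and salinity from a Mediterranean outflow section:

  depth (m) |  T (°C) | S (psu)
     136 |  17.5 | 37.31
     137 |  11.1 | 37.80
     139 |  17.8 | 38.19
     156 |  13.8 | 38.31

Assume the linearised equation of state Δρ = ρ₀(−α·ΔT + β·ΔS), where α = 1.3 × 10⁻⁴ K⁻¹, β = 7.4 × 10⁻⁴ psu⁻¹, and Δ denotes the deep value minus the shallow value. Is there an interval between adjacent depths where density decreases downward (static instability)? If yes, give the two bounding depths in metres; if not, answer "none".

137–139 m

Evaluate Δρ/ρ₀ = −αΔT + βΔS across each adjacent pair:
  136–137 m: −αΔT+βΔS = −(1.3 × 10⁻⁴)(-6.4)+(7.4 × 10⁻⁴)(+0.49) = 1.2 × 10⁻³ → stable
  137–139 m: −αΔT+βΔS = −(1.3 × 10⁻⁴)(+6.7)+(7.4 × 10⁻⁴)(+0.39) = -5.8 × 10⁻⁴ → UNSTABLE
  139–156 m: −αΔT+βΔS = −(1.3 × 10⁻⁴)(-4.0)+(7.4 × 10⁻⁴)(+0.12) = 6.1 × 10⁻⁴ → stable
The 137–139 m interval has Δρ < 0: lighter water underlies denser water.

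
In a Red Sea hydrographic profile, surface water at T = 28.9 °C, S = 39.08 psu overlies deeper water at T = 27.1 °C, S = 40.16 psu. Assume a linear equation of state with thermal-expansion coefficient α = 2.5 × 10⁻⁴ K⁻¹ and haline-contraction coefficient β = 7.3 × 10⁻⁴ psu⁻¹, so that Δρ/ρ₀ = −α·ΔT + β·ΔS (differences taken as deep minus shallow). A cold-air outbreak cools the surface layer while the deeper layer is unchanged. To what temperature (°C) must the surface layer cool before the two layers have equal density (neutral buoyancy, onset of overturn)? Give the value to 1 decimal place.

Neutral buoyancy requires Δρ = 0, i.e. −α(T_deep − T_surf′) + β(S_deep − S_surf) = 0.
T_surf′ = T_deep − (β/α)·ΔS = 27.1 − (7.3 × 10⁻⁴/2.5 × 10⁻⁴)·(+1.08) = 23.946 °C.
Cooling required: 28.9 − (23.946) = 4.954 °C.

23.9 °C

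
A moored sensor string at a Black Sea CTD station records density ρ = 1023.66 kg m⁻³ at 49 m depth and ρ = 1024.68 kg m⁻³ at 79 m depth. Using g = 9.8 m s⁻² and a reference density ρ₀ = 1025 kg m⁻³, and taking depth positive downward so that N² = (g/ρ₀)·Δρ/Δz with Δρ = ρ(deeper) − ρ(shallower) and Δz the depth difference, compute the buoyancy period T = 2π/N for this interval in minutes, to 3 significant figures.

Δρ = 1024.68 − 1023.66 = 1.02 kg m⁻³ over Δz = 79 − 49 = 30 m.
N² = (9.8/1025) × (1.02/30) = 3.2507 × 10⁻⁴ s⁻².
N = √(3.2507 × 10⁻⁴) = 0.018030 rad s⁻¹, so T = 2π/N = 348.49 s = 5.8082 min ≈ 5.81 min.
N² > 0, so the interval is statically stable.

5.81 min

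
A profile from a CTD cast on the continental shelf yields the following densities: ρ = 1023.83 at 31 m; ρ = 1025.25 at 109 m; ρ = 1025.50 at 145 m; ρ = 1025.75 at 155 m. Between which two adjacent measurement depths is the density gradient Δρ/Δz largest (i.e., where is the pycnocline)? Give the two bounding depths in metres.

145–155 m

Compute the density gradient over each adjacent pair:
  31–109 m: Δρ/Δz = 1.42/78 = 0.018 kg m⁻⁴
  109–145 m: Δρ/Δz = 0.25/36 = 6.9 × 10⁻³ kg m⁻⁴
  145–155 m: Δρ/Δz = 0.25/10 = 0.025 kg m⁻⁴
The largest gradient is in the 145–155 m interval — the pycnocline.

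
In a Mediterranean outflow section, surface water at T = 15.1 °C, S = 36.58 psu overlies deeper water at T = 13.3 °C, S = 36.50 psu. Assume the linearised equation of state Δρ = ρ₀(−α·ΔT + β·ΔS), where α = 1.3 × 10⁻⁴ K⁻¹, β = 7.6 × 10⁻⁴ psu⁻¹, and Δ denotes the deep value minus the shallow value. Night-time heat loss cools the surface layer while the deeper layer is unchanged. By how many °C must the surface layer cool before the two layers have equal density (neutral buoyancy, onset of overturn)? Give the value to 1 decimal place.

1.3 °C

Neutral buoyancy requires Δρ = 0, i.e. −α(T_deep − T_surf′) + β(S_deep − S_surf) = 0.
T_surf′ = T_deep − (β/α)·ΔS = 13.3 − (7.6 × 10⁻⁴/1.3 × 10⁻⁴)·(-0.08) = 13.768 °C.
Cooling required: 15.1 − (13.768) = 1.332 °C.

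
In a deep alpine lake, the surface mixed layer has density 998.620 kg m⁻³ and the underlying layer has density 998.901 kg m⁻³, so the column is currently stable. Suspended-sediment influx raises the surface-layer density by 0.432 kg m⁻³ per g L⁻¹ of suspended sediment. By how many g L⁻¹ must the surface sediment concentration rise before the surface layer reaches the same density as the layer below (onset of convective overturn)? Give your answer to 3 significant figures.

Density deficit of the surface layer: 998.901 − 998.620 = 0.281 kg m⁻³.
Required change = 0.281 / 0.432 = 0.650 g L⁻¹.

0.650 g L⁻¹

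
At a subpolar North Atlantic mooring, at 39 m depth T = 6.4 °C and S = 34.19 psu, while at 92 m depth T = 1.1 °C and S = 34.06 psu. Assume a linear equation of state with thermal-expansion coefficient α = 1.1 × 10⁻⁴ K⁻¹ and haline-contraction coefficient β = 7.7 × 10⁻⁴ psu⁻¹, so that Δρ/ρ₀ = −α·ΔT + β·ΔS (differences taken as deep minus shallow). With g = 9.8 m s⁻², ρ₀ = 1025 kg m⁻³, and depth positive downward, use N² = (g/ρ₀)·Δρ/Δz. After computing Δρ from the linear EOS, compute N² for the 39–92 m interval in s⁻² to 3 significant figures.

8.93 × 10⁻⁵ s⁻²

ΔT = -5.3 K, ΔS = -0.13 psu (deep − shallow).
Δρ/ρ₀ = −αΔT + βΔS = 5.83 × 10⁻⁴ − 1.001 × 10⁻⁴ = 4.829 × 10⁻⁴, so Δρ ≈ 0.4950 kg m⁻³.
N² = (g/ρ₀)·Δρ/Δz = g·(Δρ/ρ₀)/Δz = 9.8 × 4.829 × 10⁻⁴ / 53 = 8.9291 × 10⁻⁵ s⁻² ≈ 8.93 × 10⁻⁵ s⁻².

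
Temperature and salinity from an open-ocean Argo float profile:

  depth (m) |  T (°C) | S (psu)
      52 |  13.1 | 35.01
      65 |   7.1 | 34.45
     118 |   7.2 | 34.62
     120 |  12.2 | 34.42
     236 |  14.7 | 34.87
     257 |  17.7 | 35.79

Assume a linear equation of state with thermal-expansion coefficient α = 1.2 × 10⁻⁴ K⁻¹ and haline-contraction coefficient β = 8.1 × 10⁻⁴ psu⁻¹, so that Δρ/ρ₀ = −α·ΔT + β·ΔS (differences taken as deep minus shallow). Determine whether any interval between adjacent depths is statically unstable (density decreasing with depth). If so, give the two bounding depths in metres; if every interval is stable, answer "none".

Evaluate Δρ/ρ₀ = −αΔT + βΔS across each adjacent pair:
  52–65 m: −αΔT+βΔS = −(1.2 × 10⁻⁴)(-6.0)+(8.1 × 10⁻⁴)(-0.56) = 2.7 × 10⁻⁴ → stable
  65–118 m: −αΔT+βΔS = −(1.2 × 10⁻⁴)(+0.1)+(8.1 × 10⁻⁴)(+0.17) = 1.3 × 10⁻⁴ → stable
  118–120 m: −αΔT+βΔS = −(1.2 × 10⁻⁴)(+5.0)+(8.1 × 10⁻⁴)(-0.20) = -7.6 × 10⁻⁴ → UNSTABLE
  120–236 m: −αΔT+βΔS = −(1.2 × 10⁻⁴)(+2.5)+(8.1 × 10⁻⁴)(+0.45) = 6.4 × 10⁻⁵ → stable
  236–257 m: −αΔT+βΔS = −(1.2 × 10⁻⁴)(+3.0)+(8.1 × 10⁻⁴)(+0.92) = 3.9 × 10⁻⁴ → stable
The 118–120 m interval has Δρ < 0: lighter water underlies denser water.

118–120 m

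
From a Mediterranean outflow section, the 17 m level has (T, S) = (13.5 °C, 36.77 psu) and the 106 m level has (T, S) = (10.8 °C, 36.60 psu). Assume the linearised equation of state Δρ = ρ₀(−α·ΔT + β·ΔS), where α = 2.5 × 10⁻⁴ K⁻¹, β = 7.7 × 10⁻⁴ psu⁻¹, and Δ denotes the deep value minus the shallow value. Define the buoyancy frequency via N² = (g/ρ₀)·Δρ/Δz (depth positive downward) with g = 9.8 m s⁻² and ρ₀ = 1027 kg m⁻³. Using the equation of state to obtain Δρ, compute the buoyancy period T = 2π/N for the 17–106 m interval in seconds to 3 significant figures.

ΔT = -2.7 K, ΔS = -0.17 psu (deep − shallow).
Δρ/ρ₀ = −αΔT + βΔS = 6.75 × 10⁻⁴ − 1.309 × 10⁻⁴ = 5.441 × 10⁻⁴, so Δρ ≈ 0.5588 kg m⁻³.
N² = (g/ρ₀)·Δρ/Δz = g·(Δρ/ρ₀)/Δz = 9.8 × 5.441 × 10⁻⁴ / 89 = 5.9912 × 10⁻⁵ s⁻².
N = √(5.9912 × 10⁻⁵) = 7.7403 × 10⁻³ rad s⁻¹ → T = 2π/N = 811.75 s ≈ 812 s.

812 s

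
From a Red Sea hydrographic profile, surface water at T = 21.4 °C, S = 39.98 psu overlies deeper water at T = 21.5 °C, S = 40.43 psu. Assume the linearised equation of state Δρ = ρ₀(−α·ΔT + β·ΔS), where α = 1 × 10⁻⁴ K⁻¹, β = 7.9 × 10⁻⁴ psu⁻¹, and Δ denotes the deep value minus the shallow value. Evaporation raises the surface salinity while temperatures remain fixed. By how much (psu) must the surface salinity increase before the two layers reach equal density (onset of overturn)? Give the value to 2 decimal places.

0.44 psu

Neutral buoyancy requires −α(T_deep − T_surf) + β(S_deep − S_surf′) = 0.
S_surf′ = S_deep − (α/β)·ΔT = 40.43 − (1 × 10⁻⁴/7.9 × 10⁻⁴)·(+0.1) = 40.4173 psu.
Increase required: 40.4173 − 39.98 = 0.4373 psu.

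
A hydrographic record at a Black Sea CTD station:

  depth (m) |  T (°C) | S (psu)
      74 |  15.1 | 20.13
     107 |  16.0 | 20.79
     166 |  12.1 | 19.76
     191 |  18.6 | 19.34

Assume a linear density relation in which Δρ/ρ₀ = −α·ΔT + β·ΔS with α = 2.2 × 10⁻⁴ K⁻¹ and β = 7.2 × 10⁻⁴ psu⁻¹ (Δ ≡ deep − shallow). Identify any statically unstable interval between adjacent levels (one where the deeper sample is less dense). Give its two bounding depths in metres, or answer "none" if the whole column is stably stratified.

166–191 m

Evaluate Δρ/ρ₀ = −αΔT + βΔS across each adjacent pair:
  74–107 m: −αΔT+βΔS = −(2.2 × 10⁻⁴)(+0.9)+(7.2 × 10⁻⁴)(+0.66) = 2.8 × 10⁻⁴ → stable
  107–166 m: −αΔT+βΔS = −(2.2 × 10⁻⁴)(-3.9)+(7.2 × 10⁻⁴)(-1.03) = 1.2 × 10⁻⁴ → stable
  166–191 m: −αΔT+βΔS = −(2.2 × 10⁻⁴)(+6.5)+(7.2 × 10⁻⁴)(-0.42) = -1.7 × 10⁻³ → UNSTABLE
The 166–191 m interval has Δρ < 0: lighter water underlies denser water.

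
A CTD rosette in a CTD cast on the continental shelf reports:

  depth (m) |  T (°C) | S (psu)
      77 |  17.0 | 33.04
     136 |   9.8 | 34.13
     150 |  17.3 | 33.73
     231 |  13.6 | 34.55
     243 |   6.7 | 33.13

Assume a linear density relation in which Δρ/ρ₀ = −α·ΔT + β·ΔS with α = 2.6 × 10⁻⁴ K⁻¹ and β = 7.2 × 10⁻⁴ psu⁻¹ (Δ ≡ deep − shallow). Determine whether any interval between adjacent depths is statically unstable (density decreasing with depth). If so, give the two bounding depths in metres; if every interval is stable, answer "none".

Evaluate Δρ/ρ₀ = −αΔT + βΔS across each adjacent pair:
  77–136 m: −αΔT+βΔS = −(2.6 × 10⁻⁴)(-7.2)+(7.2 × 10⁻⁴)(+1.09) = 2.7 × 10⁻³ → stable
  136–150 m: −αΔT+βΔS = −(2.6 × 10⁻⁴)(+7.5)+(7.2 × 10⁻⁴)(-0.40) = -2.2 × 10⁻³ → UNSTABLE
  150–231 m: −αΔT+βΔS = −(2.6 × 10⁻⁴)(-3.7)+(7.2 × 10⁻⁴)(+0.82) = 1.6 × 10⁻³ → stable
  231–243 m: −αΔT+βΔS = −(2.6 × 10⁻⁴)(-6.9)+(7.2 × 10⁻⁴)(-1.42) = 7.7 × 10⁻⁴ → stable
The 136–150 m interval has Δρ < 0: lighter water underlies denser water.

136–150 m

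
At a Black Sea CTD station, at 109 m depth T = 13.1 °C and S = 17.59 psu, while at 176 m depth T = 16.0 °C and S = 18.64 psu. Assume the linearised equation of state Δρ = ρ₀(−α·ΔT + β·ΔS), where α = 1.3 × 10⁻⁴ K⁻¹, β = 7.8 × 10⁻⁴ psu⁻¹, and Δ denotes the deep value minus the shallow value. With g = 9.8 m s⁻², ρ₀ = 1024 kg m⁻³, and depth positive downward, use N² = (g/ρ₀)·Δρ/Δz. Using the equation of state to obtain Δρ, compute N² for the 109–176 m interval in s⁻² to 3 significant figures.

6.47 × 10⁻⁵ s⁻²

ΔT = +2.9 K, ΔS = +1.05 psu (deep − shallow).
Δρ/ρ₀ = −αΔT + βΔS = -3.77 × 10⁻⁴ + 8.19 × 10⁻⁴ = 4.42 × 10⁻⁴, so Δρ ≈ 0.4526 kg m⁻³.
N² = (g/ρ₀)·Δρ/Δz = g·(Δρ/ρ₀)/Δz = 9.8 × 4.42 × 10⁻⁴ / 67 = 6.4651 × 10⁻⁵ s⁻² ≈ 6.47 × 10⁻⁵ s⁻².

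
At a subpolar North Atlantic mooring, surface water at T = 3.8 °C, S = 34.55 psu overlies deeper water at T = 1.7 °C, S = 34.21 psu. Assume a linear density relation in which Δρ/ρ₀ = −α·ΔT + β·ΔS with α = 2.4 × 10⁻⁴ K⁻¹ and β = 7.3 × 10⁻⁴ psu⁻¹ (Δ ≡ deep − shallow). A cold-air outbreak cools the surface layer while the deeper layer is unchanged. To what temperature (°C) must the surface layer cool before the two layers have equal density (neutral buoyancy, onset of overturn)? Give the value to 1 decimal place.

Neutral buoyancy requires Δρ = 0, i.e. −α(T_deep − T_surf′) + β(S_deep − S_surf) = 0.
T_surf′ = T_deep − (β/α)·ΔS = 1.7 − (7.3 × 10⁻⁴/2.4 × 10⁻⁴)·(-0.34) = 2.734 °C.
Cooling required: 3.8 − (2.734) = 1.066 °C.

2.7 °C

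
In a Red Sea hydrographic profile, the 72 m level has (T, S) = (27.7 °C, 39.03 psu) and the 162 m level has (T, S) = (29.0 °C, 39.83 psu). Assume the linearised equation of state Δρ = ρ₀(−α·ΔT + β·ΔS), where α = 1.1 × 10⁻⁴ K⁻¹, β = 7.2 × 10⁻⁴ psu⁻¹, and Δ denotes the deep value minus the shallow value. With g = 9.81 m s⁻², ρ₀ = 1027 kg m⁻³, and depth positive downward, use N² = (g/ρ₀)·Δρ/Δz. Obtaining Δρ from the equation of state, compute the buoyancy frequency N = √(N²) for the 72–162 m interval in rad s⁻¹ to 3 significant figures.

ΔT = +1.3 K, ΔS = +0.80 psu (deep − shallow).
Δρ/ρ₀ = −αΔT + βΔS = -1.43 × 10⁻⁴ + 5.76 × 10⁻⁴ = 4.33 × 10⁻⁴, so Δρ ≈ 0.4447 kg m⁻³.
N² = (g/ρ₀)·Δρ/Δz = g·(Δρ/ρ₀)/Δz = 9.81 × 4.33 × 10⁻⁴ / 90 = 4.7197 × 10⁻⁵ s⁻².
N = √(4.7197 × 10⁻⁵) = 6.8700 × 10⁻³ rad s⁻¹ ≈ 6.87 × 10⁻³ rad s⁻¹.

6.87 × 10⁻³ rad s⁻¹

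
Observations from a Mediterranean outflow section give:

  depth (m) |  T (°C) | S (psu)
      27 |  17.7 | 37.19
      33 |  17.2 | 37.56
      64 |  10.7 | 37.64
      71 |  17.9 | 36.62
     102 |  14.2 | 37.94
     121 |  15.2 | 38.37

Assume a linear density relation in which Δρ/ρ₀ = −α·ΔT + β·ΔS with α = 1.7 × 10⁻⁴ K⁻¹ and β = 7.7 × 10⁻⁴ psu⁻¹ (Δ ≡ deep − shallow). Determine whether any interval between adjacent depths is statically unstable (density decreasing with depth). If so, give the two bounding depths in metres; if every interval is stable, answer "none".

Evaluate Δρ/ρ₀ = −αΔT + βΔS across each adjacent pair:
  27–33 m: −αΔT+βΔS = −(1.7 × 10⁻⁴)(-0.5)+(7.7 × 10⁻⁴)(+0.37) = 3.7 × 10⁻⁴ → stable
  33–64 m: −αΔT+βΔS = −(1.7 × 10⁻⁴)(-6.5)+(7.7 × 10⁻⁴)(+0.08) = 1.2 × 10⁻³ → stable
  64–71 m: −αΔT+βΔS = −(1.7 × 10⁻⁴)(+7.2)+(7.7 × 10⁻⁴)(-1.02) = -2.0 × 10⁻³ → UNSTABLE
  71–102 m: −αΔT+βΔS = −(1.7 × 10⁻⁴)(-3.7)+(7.7 × 10⁻⁴)(+1.32) = 1.6 × 10⁻³ → stable
  102–121 m: −αΔT+βΔS = −(1.7 × 10⁻⁴)(+1.0)+(7.7 × 10⁻⁴)(+0.43) = 1.6 × 10⁻⁴ → stable
The 64–71 m interval has Δρ < 0: lighter water underlies denser water.

64–71 m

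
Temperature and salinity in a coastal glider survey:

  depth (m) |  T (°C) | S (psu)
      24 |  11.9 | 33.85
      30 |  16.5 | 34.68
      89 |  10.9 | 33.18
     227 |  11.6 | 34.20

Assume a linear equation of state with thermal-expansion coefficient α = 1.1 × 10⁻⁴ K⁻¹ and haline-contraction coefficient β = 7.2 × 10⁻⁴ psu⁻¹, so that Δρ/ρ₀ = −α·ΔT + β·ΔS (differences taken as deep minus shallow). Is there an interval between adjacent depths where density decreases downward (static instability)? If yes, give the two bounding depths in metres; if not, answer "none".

Evaluate Δρ/ρ₀ = −αΔT + βΔS across each adjacent pair:
  24–30 m: −αΔT+βΔS = −(1.1 × 10⁻⁴)(+4.6)+(7.2 × 10⁻⁴)(+0.83) = 9.2 × 10⁻⁵ → stable
  30–89 m: −αΔT+βΔS = −(1.1 × 10⁻⁴)(-5.6)+(7.2 × 10⁻⁴)(-1.50) = -4.6 × 10⁻⁴ → UNSTABLE
  89–227 m: −αΔT+βΔS = −(1.1 × 10⁻⁴)(+0.7)+(7.2 × 10⁻⁴)(+1.02) = 6.6 × 10⁻⁴ → stable
The 30–89 m interval has Δρ < 0: lighter water underlies denser water.

30–89 m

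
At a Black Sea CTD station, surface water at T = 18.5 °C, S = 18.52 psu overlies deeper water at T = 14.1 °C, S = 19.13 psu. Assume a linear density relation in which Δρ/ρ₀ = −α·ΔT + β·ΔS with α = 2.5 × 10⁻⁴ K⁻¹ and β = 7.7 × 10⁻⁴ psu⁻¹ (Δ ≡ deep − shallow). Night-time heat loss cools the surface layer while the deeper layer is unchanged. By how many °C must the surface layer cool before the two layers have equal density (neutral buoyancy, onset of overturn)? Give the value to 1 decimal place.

6.3 °C

Neutral buoyancy requires Δρ = 0, i.e. −α(T_deep − T_surf′) + β(S_deep − S_surf) = 0.
T_surf′ = T_deep − (β/α)·ΔS = 14.1 − (7.7 × 10⁻⁴/2.5 × 10⁻⁴)·(+0.61) = 12.221 °C.
Cooling required: 18.5 − (12.221) = 6.279 °C.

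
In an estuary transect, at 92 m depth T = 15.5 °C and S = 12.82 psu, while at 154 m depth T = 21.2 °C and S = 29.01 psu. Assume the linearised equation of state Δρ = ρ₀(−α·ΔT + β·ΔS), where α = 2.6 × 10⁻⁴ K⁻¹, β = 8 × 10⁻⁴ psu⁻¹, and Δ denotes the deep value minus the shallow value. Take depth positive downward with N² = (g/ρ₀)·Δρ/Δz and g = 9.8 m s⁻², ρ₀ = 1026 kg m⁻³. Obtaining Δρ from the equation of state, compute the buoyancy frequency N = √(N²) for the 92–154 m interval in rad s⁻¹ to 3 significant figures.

0.0426 rad s⁻¹

ΔT = +5.7 K, ΔS = +16.19 psu (deep − shallow).
Δρ/ρ₀ = −αΔT + βΔS = -1.482 × 10⁻³ + 0.012952 = 0.01147, so Δρ ≈ 11.77 kg m⁻³.
N² = (g/ρ₀)·Δρ/Δz = g·(Δρ/ρ₀)/Δz = 9.8 × 0.01147 / 62 = 1.8130 × 10⁻³ s⁻².
N = √(1.8130 × 10⁻³) = 0.042579 rad s⁻¹ ≈ 0.0426 rad s⁻¹.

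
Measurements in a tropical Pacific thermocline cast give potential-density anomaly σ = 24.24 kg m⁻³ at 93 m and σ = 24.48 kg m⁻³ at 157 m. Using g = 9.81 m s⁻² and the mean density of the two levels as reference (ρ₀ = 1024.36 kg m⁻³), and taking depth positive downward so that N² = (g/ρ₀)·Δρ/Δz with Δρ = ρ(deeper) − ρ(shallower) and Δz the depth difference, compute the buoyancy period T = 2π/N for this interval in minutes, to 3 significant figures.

17.5 min

Δρ = 1024.48 − 1024.24 = 0.24 kg m⁻³ over Δz = 157 − 93 = 64 m.
N² = (9.81/1024.36) × (0.24/64) = 3.5913 × 10⁻⁵ s⁻².
N = √(3.5913 × 10⁻⁵) = 5.9927 × 10⁻³ rad s⁻¹, so T = 2π/N = 1.0485 × 10³ s = 17.475 min ≈ 17.5 min.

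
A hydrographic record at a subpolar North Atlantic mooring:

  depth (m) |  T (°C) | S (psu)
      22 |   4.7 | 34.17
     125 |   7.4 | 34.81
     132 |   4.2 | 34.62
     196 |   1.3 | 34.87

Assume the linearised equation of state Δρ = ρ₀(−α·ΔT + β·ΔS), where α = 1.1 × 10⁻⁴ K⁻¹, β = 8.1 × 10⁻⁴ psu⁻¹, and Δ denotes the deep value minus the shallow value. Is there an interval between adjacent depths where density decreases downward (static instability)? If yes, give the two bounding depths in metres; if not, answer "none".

Evaluate Δρ/ρ₀ = −αΔT + βΔS across each adjacent pair:
  22–125 m: −αΔT+βΔS = −(1.1 × 10⁻⁴)(+2.7)+(8.1 × 10⁻⁴)(+0.64) = 2.2 × 10⁻⁴ → stable
  125–132 m: −αΔT+βΔS = −(1.1 × 10⁻⁴)(-3.2)+(8.1 × 10⁻⁴)(-0.19) = 2.0 × 10⁻⁴ → stable
  132–196 m: −αΔT+βΔS = −(1.1 × 10⁻⁴)(-2.9)+(8.1 × 10⁻⁴)(+0.25) = 5.2 × 10⁻⁴ → stable
Every interval has Δρ > 0: the column is stably stratified throughout.

none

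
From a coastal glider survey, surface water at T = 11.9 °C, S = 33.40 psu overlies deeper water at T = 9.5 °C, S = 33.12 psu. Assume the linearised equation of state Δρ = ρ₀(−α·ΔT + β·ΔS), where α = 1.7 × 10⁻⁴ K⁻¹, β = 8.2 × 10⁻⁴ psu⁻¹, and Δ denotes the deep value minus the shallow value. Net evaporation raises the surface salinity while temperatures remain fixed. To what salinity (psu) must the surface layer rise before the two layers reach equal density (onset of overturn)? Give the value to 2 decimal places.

Neutral buoyancy requires −α(T_deep − T_surf) + β(S_deep − S_surf′) = 0.
S_surf′ = S_deep − (α/β)·ΔT = 33.12 − (1.7 × 10⁻⁴/8.2 × 10⁻⁴)·(-2.4) = 33.6176 psu.
Increase required: 33.6176 − 33.40 = 0.2176 psu.

33.62 psu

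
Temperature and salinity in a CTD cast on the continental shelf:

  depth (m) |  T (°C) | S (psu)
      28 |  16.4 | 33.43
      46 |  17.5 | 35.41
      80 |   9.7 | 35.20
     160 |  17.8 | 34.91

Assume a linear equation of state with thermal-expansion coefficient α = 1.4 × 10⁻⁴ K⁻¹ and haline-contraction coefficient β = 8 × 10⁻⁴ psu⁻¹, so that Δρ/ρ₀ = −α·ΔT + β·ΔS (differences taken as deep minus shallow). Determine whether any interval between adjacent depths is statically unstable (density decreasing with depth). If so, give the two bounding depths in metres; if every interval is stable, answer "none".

Evaluate Δρ/ρ₀ = −αΔT + βΔS across each adjacent pair:
  28–46 m: −αΔT+βΔS = −(1.4 × 10⁻⁴)(+1.1)+(8 × 10⁻⁴)(+1.98) = 1.4 × 10⁻³ → stable
  46–80 m: −αΔT+βΔS = −(1.4 × 10⁻⁴)(-7.8)+(8 × 10⁻⁴)(-0.21) = 9.2 × 10⁻⁴ → stable
  80–160 m: −αΔT+βΔS = −(1.4 × 10⁻⁴)(+8.1)+(8 × 10⁻⁴)(-0.29) = -1.4 × 10⁻³ → UNSTABLE
The 80–160 m interval has Δρ < 0: lighter water underlies denser water.

80–160 m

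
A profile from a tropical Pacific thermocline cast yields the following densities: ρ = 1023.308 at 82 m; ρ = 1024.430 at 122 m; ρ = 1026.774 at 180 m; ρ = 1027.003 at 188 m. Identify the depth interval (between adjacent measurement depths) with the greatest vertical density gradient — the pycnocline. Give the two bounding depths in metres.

Compute the density gradient over each adjacent pair:
  82–122 m: Δρ/Δz = 1.122/40 = 0.028 kg m⁻⁴
  122–180 m: Δρ/Δz = 2.344/58 = 0.040 kg m⁻⁴
  180–188 m: Δρ/Δz = 0.229/8 = 0.029 kg m⁻⁴
The largest gradient is in the 122–180 m interval — the pycnocline.

122–180 m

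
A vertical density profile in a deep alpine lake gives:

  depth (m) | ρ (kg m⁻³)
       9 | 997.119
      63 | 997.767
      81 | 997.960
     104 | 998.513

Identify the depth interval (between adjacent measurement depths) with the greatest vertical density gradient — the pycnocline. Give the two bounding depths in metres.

81–104 m

Compute the density gradient over each adjacent pair:
  9–63 m: Δρ/Δz = 0.648/54 = 0.012 kg m⁻⁴
  63–81 m: Δρ/Δz = 0.193/18 = 0.011 kg m⁻⁴
  81–104 m: Δρ/Δz = 0.553/23 = 0.024 kg m⁻⁴
The largest gradient is in the 81–104 m interval — the pycnocline.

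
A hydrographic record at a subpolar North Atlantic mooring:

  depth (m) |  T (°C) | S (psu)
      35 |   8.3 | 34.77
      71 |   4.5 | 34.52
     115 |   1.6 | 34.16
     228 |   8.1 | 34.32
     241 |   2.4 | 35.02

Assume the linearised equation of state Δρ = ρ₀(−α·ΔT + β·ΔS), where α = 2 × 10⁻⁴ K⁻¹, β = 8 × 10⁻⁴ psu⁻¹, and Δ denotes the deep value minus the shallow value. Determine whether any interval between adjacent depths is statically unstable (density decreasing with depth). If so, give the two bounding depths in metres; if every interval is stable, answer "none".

Evaluate Δρ/ρ₀ = −αΔT + βΔS across each adjacent pair:
  35–71 m: −αΔT+βΔS = −(2 × 10⁻⁴)(-3.8)+(8 × 10⁻⁴)(-0.25) = 5.6 × 10⁻⁴ → stable
  71–115 m: −αΔT+βΔS = −(2 × 10⁻⁴)(-2.9)+(8 × 10⁻⁴)(-0.36) = 2.9 × 10⁻⁴ → stable
  115–228 m: −αΔT+βΔS = −(2 × 10⁻⁴)(+6.5)+(8 × 10⁻⁴)(+0.16) = -1.2 × 10⁻³ → UNSTABLE
  228–241 m: −αΔT+βΔS = −(2 × 10⁻⁴)(-5.7)+(8 × 10⁻⁴)(+0.70) = 1.7 × 10⁻³ → stable
The 115–228 m interval has Δρ < 0: lighter water underlies denser water.

115–228 m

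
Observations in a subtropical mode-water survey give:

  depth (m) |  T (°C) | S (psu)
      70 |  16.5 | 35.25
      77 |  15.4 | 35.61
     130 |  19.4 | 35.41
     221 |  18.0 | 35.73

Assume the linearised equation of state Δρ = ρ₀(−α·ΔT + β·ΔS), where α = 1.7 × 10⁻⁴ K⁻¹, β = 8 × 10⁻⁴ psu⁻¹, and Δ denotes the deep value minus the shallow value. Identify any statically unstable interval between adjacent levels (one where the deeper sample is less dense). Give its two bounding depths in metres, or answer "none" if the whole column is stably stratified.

77–130 m

Evaluate Δρ/ρ₀ = −αΔT + βΔS across each adjacent pair:
  70–77 m: −αΔT+βΔS = −(1.7 × 10⁻⁴)(-1.1)+(8 × 10⁻⁴)(+0.36) = 4.8 × 10⁻⁴ → stable
  77–130 m: −αΔT+βΔS = −(1.7 × 10⁻⁴)(+4.0)+(8 × 10⁻⁴)(-0.20) = -8.4 × 10⁻⁴ → UNSTABLE
  130–221 m: −αΔT+βΔS = −(1.7 × 10⁻⁴)(-1.4)+(8 × 10⁻⁴)(+0.32) = 4.9 × 10⁻⁴ → stable
The 77–130 m interval has Δρ < 0: lighter water underlies denser water.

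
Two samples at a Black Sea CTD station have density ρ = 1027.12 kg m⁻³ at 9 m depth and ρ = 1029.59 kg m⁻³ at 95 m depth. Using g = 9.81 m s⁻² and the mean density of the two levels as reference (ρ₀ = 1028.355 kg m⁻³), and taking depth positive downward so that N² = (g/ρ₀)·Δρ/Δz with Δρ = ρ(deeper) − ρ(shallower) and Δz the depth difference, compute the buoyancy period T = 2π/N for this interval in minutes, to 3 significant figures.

Δρ = 1029.59 − 1027.12 = 2.47 kg m⁻³ over Δz = 95 − 9 = 86 m.
N² = (9.81/1028.355) × (2.47/86) = 2.7398 × 10⁻⁴ s⁻².
N = √(2.7398 × 10⁻⁴) = 0.016552 rad s⁻¹, so T = 2π/N = 379.60 s = 6.3267 min ≈ 6.33 min.

6.33 min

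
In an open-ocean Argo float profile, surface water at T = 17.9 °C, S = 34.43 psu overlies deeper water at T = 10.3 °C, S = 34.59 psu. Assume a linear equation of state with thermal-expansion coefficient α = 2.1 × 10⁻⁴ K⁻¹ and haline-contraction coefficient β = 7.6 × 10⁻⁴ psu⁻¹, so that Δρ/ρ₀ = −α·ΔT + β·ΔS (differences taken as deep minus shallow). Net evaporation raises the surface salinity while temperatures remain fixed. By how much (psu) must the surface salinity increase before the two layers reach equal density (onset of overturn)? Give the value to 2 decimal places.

2.26 psu

Neutral buoyancy requires −α(T_deep − T_surf) + β(S_deep − S_surf′) = 0.
S_surf′ = S_deep − (α/β)·ΔT = 34.59 − (2.1 × 10⁻⁴/7.6 × 10⁻⁴)·(-7.6) = 36.6900 psu.
Increase required: 36.6900 − 34.43 = 2.2600 psu.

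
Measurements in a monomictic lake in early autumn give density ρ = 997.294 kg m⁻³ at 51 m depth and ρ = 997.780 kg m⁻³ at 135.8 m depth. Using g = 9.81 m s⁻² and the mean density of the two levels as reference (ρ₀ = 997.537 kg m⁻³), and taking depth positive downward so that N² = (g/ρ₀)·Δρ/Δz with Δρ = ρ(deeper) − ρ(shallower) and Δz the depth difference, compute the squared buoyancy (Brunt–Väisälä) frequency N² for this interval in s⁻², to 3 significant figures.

5.64 × 10⁻⁵ s⁻²

Δρ = 997.780 − 997.294 = 0.486 kg m⁻³ over Δz = 135.8 − 51 = 84.8 m.
N² = (9.81/997.537) × (0.486/84.8) = 5.6361 × 10⁻⁵ s⁻² ≈ 5.64 × 10⁻⁵ s⁻².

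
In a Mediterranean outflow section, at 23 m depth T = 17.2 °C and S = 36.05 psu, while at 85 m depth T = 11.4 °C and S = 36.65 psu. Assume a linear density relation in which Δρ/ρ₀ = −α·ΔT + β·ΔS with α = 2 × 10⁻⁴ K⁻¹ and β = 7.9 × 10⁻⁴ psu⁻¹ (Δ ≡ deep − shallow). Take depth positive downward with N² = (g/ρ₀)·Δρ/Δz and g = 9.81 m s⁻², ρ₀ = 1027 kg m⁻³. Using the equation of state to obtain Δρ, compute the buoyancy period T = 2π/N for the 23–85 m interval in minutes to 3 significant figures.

ΔT = -5.8 K, ΔS = +0.60 psu (deep − shallow).
Δρ/ρ₀ = −αΔT + βΔS = 1.16 × 10⁻³ + 4.74 × 10⁻⁴ = 1.634 × 10⁻³, so Δρ ≈ 1.678 kg m⁻³.
N² = (g/ρ₀)·Δρ/Δz = g·(Δρ/ρ₀)/Δz = 9.81 × 1.634 × 10⁻³ / 62 = 2.5854 × 10⁻⁴ s⁻².
N = √(2.5854 × 10⁻⁴) = 0.016079 rad s⁻¹ → T = 2π/N = 390.77 s = 6.5128 min ≈ 6.51 min.

6.51 min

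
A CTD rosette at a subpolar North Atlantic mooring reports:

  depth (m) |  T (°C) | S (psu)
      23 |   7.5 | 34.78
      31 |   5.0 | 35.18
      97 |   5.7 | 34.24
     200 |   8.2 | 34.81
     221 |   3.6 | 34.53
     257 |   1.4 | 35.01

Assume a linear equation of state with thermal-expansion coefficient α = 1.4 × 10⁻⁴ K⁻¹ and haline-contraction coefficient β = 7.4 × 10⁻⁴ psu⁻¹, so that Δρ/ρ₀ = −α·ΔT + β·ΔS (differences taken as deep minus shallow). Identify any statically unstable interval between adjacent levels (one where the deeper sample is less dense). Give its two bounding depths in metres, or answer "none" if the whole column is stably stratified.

Evaluate Δρ/ρ₀ = −αΔT + βΔS across each adjacent pair:
  23–31 m: −αΔT+βΔS = −(1.4 × 10⁻⁴)(-2.5)+(7.4 × 10⁻⁴)(+0.40) = 6.5 × 10⁻⁴ → stable
  31–97 m: −αΔT+βΔS = −(1.4 × 10⁻⁴)(+0.7)+(7.4 × 10⁻⁴)(-0.94) = -7.9 × 10⁻⁴ → UNSTABLE
  97–200 m: −αΔT+βΔS = −(1.4 × 10⁻⁴)(+2.5)+(7.4 × 10⁻⁴)(+0.57) = 7.2 × 10⁻⁵ → stable
  200–221 m: −αΔT+βΔS = −(1.4 × 10⁻⁴)(-4.6)+(7.4 × 10⁻⁴)(-0.28) = 4.4 × 10⁻⁴ → stable
  221–257 m: −αΔT+βΔS = −(1.4 × 10⁻⁴)(-2.2)+(7.4 × 10⁻⁴)(+0.48) = 6.6 × 10⁻⁴ → stable
The 31–97 m interval has Δρ < 0: lighter water underlies denser water.

31–97 m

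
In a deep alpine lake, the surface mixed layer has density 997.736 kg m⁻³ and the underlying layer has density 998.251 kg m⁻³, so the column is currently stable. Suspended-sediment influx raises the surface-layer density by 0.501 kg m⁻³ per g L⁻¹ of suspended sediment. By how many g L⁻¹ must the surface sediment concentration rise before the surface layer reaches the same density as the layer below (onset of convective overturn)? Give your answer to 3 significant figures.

Density deficit of the surface layer: 998.251 − 997.736 = 0.515 kg m⁻³.
Required change = 0.515 / 0.501 = 1.03 g L⁻¹.

1.03 g L⁻¹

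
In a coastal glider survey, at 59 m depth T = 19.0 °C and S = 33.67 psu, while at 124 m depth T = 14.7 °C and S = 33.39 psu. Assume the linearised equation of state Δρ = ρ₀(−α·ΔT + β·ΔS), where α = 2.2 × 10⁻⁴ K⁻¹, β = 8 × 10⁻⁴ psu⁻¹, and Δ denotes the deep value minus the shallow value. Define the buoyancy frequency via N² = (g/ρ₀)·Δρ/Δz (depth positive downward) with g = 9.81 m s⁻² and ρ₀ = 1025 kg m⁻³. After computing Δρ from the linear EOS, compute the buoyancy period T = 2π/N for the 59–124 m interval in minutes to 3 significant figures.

10.0 min

ΔT = -4.3 K, ΔS = -0.28 psu (deep − shallow).
Δρ/ρ₀ = −αΔT + βΔS = 9.46 × 10⁻⁴ − 2.24 × 10⁻⁴ = 7.22 × 10⁻⁴, so Δρ ≈ 0.7400 kg m⁻³.
N² = (g/ρ₀)·Δρ/Δz = g·(Δρ/ρ₀)/Δz = 9.81 × 7.22 × 10⁻⁴ / 65 = 1.0897 × 10⁻⁴ s⁻².
N = √(1.0897 × 10⁻⁴) = 0.010439 rad s⁻¹ → T = 2π/N = 601.90 s = 10.032 min ≈ 10.0 min.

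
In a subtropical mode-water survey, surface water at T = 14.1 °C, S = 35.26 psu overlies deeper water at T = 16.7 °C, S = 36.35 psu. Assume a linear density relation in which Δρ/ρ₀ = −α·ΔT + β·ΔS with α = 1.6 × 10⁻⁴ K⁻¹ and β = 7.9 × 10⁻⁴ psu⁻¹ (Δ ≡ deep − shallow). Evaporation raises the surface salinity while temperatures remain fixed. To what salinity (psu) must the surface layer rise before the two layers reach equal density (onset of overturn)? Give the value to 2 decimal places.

35.82 psu

Neutral buoyancy requires −α(T_deep − T_surf) + β(S_deep − S_surf′) = 0.
S_surf′ = S_deep − (α/β)·ΔT = 36.35 − (1.6 × 10⁻⁴/7.9 × 10⁻⁴)·(+2.6) = 35.8234 psu.
Increase required: 35.8234 − 35.26 = 0.5634 psu.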